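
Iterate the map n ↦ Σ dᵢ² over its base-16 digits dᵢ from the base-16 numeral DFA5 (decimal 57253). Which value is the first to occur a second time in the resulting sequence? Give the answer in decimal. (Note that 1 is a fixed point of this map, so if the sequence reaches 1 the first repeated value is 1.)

57253 = (13,15,10,5)_16 → 13² + 15² + 10² + 5² = 169 + 225 + 100 + 25 = 519
519 = (2,0,7)_16 → 2² + 0² + 7² = 4 + 0 + 49 = 53
53 = (3,5)_16 → 3² + 5² = 9 + 25 = 34
34 = (2,2)_16 → 2² + 2² = 4 + 4 = 8
8 = (8)_16 → 8² = 64
64 = (4,0)_16 → 4² + 0² = 16 + 0 = 16
16 = (1,0)_16 → 1² + 0² = 1 + 0 = 1  — reached the fixed point 1.
1 → 1, so 1 is the first repeated value.

1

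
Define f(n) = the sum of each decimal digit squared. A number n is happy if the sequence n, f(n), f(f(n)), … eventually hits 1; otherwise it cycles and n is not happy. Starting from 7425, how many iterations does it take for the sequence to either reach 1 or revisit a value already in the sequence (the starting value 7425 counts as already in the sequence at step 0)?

7425 → 7² + 4² + 2² + 5² = 49 + 16 + 4 + 25 = 94
94 → 9² + 4² = 81 + 16 = 97
97 → 9² + 7² = 81 + 49 = 130
130 → 1² + 3² + 0² = 1 + 9 + 0 = 10
10 → 1² + 0² = 1 + 0 = 1  — reached 1.
That took 5 steps.

5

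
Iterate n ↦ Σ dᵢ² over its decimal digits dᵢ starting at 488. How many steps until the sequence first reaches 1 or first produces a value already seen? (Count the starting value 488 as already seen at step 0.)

488 → 4² + 8² + 8² = 16 + 64 + 64 = 144
144 → 1² + 4² + 4² = 1 + 16 + 16 = 33
33 → 3² + 3² = 9 + 9 = 18
18 → 1² + 8² = 1 + 64 = 65
65 → 6² + 5² = 36 + 25 = 61
61 → 6² + 1² = 36 + 1 = 37
37 → 3² + 7² = 9 + 49 = 58
58 → 5² + 8² = 25 + 64 = 89
89 → 8² + 9² = 64 + 81 = 145
145 → 1² + 4² + 5² = 1 + 16 + 25 = 42
42 → 4² + 2² = 16 + 4 = 20
20 → 2² + 0² = 4 + 0 = 4
4 → 4² = 16
16 → 1² + 6² = 1 + 36 = 37  — 37 repeats.
That took 14 steps.

14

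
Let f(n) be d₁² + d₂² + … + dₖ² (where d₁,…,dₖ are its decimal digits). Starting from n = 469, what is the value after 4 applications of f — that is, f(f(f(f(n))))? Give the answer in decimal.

68

469 → 4² + 6² + 9² = 133
133 → 1² + 3² + 3² = 19
19 → 1² + 9² = 82
82 → 8² + 2² = 68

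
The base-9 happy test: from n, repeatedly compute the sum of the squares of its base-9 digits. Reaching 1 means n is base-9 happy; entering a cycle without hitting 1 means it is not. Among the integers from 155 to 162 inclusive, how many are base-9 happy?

2

155: 155 → 69 → 85 → 17 → 65 → 53 → 89 → 65  — not base-9 happy
156: 156 → 74 → 68 → 74  — not base-9 happy
157: 157 → 81 → 1  — base-9 happy
158: 158 → 90 → 2 → 4 → 16 → 50 → 50  — not base-9 happy
159: 159 → 101 → 9 → 1  — base-9 happy
160: 160 → 114 → 46 → 26 → 68 → 74 → 68  — not base-9 happy
161: 161 → 129 → 35 → 73 → 65 → 53 → 89 → 65  — not base-9 happy
162: 162 → 4 → 16 → 50 → 50  — not base-9 happy
base-9 happy: 157, 159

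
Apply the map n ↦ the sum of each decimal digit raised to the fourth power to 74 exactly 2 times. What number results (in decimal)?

4338

74 → 7⁴ + 4⁴ = 2401 + 256 = 2657
2657 → 2⁴ + 6⁴ + 5⁴ + 7⁴ = 16 + 1296 + 625 + 2401 = 4338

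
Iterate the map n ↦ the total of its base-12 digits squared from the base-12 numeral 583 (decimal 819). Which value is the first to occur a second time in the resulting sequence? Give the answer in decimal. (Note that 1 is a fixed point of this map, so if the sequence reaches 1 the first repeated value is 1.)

25

819 = (5,8,3)_12 → 98
98 = (8,2)_12 → 68
68 = (5,8)_12 → 89
89 = (7,5)_12 → 74
74 = (6,2)_12 → 40
40 = (3,4)_12 → 25
25 = (2,1)_12 → 5
5 = (5)_12 → 25  — 25 already appeared earlier.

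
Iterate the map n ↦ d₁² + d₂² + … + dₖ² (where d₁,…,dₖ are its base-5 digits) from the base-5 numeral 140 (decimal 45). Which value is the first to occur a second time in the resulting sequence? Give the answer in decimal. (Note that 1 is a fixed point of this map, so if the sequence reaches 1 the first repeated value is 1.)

13

45 = (1,4,0)_5 → 1² + 4² + 0² = 1 + 16 + 0 = 17
17 = (3,2)_5 → 3² + 2² = 9 + 4 = 13
13 = (2,3)_5 → 2² + 3² = 4 + 9 = 13  — 13 already appeared earlier.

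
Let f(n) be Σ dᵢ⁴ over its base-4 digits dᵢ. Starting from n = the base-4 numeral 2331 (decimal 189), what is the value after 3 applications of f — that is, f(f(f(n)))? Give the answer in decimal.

189 = (2,3,3,1)_4 → 2⁴ + 3⁴ + 3⁴ + 1⁴ = 179
179 = (2,3,0,3)_4 → 2⁴ + 3⁴ + 0⁴ + 3⁴ = 178
178 = (2,3,0,2)_4 → 2⁴ + 3⁴ + 0⁴ + 2⁴ = 113

113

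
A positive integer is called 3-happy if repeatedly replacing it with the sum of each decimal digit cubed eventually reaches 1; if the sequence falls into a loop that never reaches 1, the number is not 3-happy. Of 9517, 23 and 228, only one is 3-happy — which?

9517

9517: 9517 → 1198 → 1243 → 100 → 1  — reaches 1 (3-happy)
23: 23 → 35 → 152 → 134 → 92 → 737 → 713 → 371 → 371  — repeats 371 (not 3-happy)
228: 228 → 528 → 645 → 405 → 189 → 1242 → 81 → 513 → 153 → 153  — repeats 153 (not 3-happy)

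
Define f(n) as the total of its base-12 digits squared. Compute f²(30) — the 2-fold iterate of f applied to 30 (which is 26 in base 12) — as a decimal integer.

25

30 = (2,6)_12 → 2² + 6² = 4 + 36 = 40
40 = (3,4)_12 → 3² + 4² = 9 + 16 = 25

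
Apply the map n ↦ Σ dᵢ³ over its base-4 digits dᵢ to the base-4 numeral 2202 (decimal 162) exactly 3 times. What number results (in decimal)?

9

162 = (2,2,0,2)_4 → 2³ + 2³ + 0³ + 2³ = 8 + 8 + 0 + 8 = 24
24 = (1,2,0)_4 → 1³ + 2³ + 0³ = 1 + 8 + 0 = 9
9 = (2,1)_4 → 2³ + 1³ = 8 + 1 = 9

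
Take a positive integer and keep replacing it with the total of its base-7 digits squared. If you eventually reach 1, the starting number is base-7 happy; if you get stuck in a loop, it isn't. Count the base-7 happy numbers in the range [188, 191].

188: 188 → 70 → 10 → 10  (repeats 10)
189: 189 → 45 → 45  (repeats 45)
190: 190 → 46 → 52 → 10 → 10  (repeats 10)
191: 191 → 49 → 1  (reaches 1)
base-7 happy: 191

1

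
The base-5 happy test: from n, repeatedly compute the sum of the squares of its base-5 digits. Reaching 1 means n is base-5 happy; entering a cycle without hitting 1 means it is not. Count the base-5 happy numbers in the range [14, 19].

1

14: 14 → 20 → 16 → 10 → 4 → 16  (repeats 16)
15: 15 → 9 → 17 → 13 → 13  (repeats 13)
16: 16 → 10 → 4 → 16  (repeats 16)
17: 17 → 13 → 13  (repeats 13)
18: 18 → 18  (repeats 18)
19: 19 → 25 → 1  (reaches 1)
base-5 happy: 19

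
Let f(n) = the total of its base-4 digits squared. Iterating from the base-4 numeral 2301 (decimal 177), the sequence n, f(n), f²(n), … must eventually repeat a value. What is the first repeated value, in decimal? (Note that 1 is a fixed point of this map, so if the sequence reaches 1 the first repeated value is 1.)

1

177 = (2,3,0,1)_4 → 2² + 3² + 0² + 1² = 14
14 = (3,2)_4 → 3² + 2² = 13
13 = (3,1)_4 → 3² + 1² = 10
10 = (2,2)_4 → 2² + 2² = 8
8 = (2,0)_4 → 2² + 0² = 4
4 = (1,0)_4 → 1² + 0² = 1  — reached the fixed point 1.
1 → 1, so 1 is the first repeated value.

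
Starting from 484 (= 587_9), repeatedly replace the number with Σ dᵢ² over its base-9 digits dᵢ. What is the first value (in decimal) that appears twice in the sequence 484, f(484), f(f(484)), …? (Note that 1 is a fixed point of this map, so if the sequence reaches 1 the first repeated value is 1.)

484 = (5,8,7)_9 → 5² + 8² + 7² = 25 + 64 + 49 = 138
138 = (1,6,3)_9 → 1² + 6² + 3² = 1 + 36 + 9 = 46
46 = (5,1)_9 → 5² + 1² = 25 + 1 = 26
26 = (2,8)_9 → 2² + 8² = 4 + 64 = 68
68 = (7,5)_9 → 7² + 5² = 49 + 25 = 74
74 = (8,2)_9 → 8² + 2² = 64 + 4 = 68  — 68 already appeared earlier.

68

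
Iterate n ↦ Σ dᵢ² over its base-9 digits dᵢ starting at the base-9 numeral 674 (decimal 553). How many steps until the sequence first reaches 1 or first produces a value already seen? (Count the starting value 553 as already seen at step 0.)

553 = (6,7,4)_9 → 101
101 = (1,2,2)_9 → 9
9 = (1,0)_9 → 1  — reached 1.
That took 3 steps.

3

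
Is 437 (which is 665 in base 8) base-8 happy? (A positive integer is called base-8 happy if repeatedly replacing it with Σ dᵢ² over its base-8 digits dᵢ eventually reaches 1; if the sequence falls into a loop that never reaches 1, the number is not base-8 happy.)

base-8 happy

437 = (6,6,5)_8 → 6² + 6² + 5² = 97
97 = (1,4,1)_8 → 1² + 4² + 1² = 18
18 = (2,2)_8 → 2² + 2² = 8
8 = (1,0)_8 → 1² + 0² = 1  — reached 1.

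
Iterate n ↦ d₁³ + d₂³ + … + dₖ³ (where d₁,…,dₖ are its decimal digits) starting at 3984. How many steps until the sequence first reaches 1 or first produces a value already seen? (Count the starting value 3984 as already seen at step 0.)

9

3984 → 3³ + 9³ + 8³ + 4³ = 27 + 729 + 512 + 64 = 1332
1332 → 1³ + 3³ + 3³ + 2³ = 1 + 27 + 27 + 8 = 63
63 → 6³ + 3³ = 216 + 27 = 243
243 → 2³ + 4³ + 3³ = 8 + 64 + 27 = 99
99 → 9³ + 9³ = 729 + 729 = 1458
1458 → 1³ + 4³ + 5³ + 8³ = 1 + 64 + 125 + 512 = 702
702 → 7³ + 0³ + 2³ = 343 + 0 + 8 = 351
351 → 3³ + 5³ + 1³ = 27 + 125 + 1 = 153
153 → 1³ + 5³ + 3³ = 1 + 125 + 27 = 153  — 153 repeats.
That took 9 steps.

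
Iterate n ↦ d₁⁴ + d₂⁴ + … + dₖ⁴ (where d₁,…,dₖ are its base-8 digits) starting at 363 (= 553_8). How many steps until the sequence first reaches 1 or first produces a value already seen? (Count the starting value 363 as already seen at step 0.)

11

363 = (5,5,3)_8 → 5⁴ + 5⁴ + 3⁴ = 625 + 625 + 81 = 1331
1331 = (2,4,6,3)_8 → 2⁴ + 4⁴ + 6⁴ + 3⁴ = 16 + 256 + 1296 + 81 = 1649
1649 = (3,1,6,1)_8 → 3⁴ + 1⁴ + 6⁴ + 1⁴ = 81 + 1 + 1296 + 1 = 1379
1379 = (2,5,4,3)_8 → 2⁴ + 5⁴ + 4⁴ + 3⁴ = 16 + 625 + 256 + 81 = 978
978 = (1,7,2,2)_8 → 1⁴ + 7⁴ + 2⁴ + 2⁴ = 1 + 2401 + 16 + 16 = 2434
2434 = (4,6,0,2)_8 → 4⁴ + 6⁴ + 0⁴ + 2⁴ = 256 + 1296 + 0 + 16 = 1568
1568 = (3,0,4,0)_8 → 3⁴ + 0⁴ + 4⁴ + 0⁴ = 81 + 0 + 256 + 0 = 337
337 = (5,2,1)_8 → 5⁴ + 2⁴ + 1⁴ = 625 + 16 + 1 = 642
642 = (1,2,0,2)_8 → 1⁴ + 2⁴ + 0⁴ + 2⁴ = 1 + 16 + 0 + 16 = 33
33 = (4,1)_8 → 4⁴ + 1⁴ = 256 + 1 = 257
257 = (4,0,1)_8 → 4⁴ + 0⁴ + 1⁴ = 256 + 0 + 1 = 257  — 257 repeats.
That took 11 steps.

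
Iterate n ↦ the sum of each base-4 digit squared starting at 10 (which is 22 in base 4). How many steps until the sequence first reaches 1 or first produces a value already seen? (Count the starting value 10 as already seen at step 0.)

10 = (2,2)_4 → 2² + 2² = 8
8 = (2,0)_4 → 2² + 0² = 4
4 = (1,0)_4 → 1² + 0² = 1  — reached 1.
That took 3 steps.

3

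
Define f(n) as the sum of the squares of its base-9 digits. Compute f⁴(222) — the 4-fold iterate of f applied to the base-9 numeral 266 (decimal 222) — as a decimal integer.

222 = (2,6,6)_9 → 2² + 6² + 6² = 4 + 36 + 36 = 76
76 = (8,4)_9 → 8² + 4² = 64 + 16 = 80
80 = (8,8)_9 → 8² + 8² = 64 + 64 = 128
128 = (1,5,2)_9 → 1² + 5² + 2² = 1 + 25 + 4 = 30

30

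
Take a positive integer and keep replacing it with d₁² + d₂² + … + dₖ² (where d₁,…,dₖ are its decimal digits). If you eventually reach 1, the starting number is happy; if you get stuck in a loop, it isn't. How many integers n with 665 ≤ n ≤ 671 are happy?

665: 665 → 97 → 130 → 10 → 1  — happy
666: 666 → 108 → 65 → 61 → 37 → 58 → 89 → 145 → 42 → 20 → 4 → 16 → 37  — not happy
667: 667 → 121 → 6 → 36 → 45 → 41 → 17 → 50 → 25 → 29 → 85 → 89 → 145 → 42 → 20 → 4 → 16 → 37 → 58 → 89  — not happy
668: 668 → 136 → 46 → 52 → 29 → 85 → 89 → 145 → 42 → 20 → 4 → 16 → 37 → 58 → 89  — not happy
669: 669 → 153 → 35 → 34 → 25 → 29 → 85 → 89 → 145 → 42 → 20 → 4 → 16 → 37 → 58 → 89  — not happy
670: 670 → 85 → 89 → 145 → 42 → 20 → 4 → 16 → 37 → 58 → 89  — not happy
671: 671 → 86 → 100 → 1  — happy
happy: 665, 671

2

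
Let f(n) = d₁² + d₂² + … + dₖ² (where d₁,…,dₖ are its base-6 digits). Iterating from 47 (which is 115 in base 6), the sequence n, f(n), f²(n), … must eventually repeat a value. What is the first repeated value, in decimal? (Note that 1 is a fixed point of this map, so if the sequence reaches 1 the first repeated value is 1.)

25

47 = (1,1,5)_6 → 1² + 1² + 5² = 27
27 = (4,3)_6 → 4² + 3² = 25
25 = (4,1)_6 → 4² + 1² = 17
17 = (2,5)_6 → 2² + 5² = 29
29 = (4,5)_6 → 4² + 5² = 41
41 = (1,0,5)_6 → 1² + 0² + 5² = 26
26 = (4,2)_6 → 4² + 2² = 20
20 = (3,2)_6 → 3² + 2² = 13
13 = (2,1)_6 → 2² + 1² = 5
5 = (5)_6 → 5² = 25  — 25 already appeared earlier.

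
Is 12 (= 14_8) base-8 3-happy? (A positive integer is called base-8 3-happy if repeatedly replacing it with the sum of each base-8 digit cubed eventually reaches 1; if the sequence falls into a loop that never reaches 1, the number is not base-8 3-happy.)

base-8 3-happy

12 = (1,4)_8 → 1³ + 4³ = 65
65 = (1,0,1)_8 → 1³ + 0³ + 1³ = 2
2 = (2)_8 → 2³ = 8
8 = (1,0)_8 → 1³ + 0³ = 1  — reached 1.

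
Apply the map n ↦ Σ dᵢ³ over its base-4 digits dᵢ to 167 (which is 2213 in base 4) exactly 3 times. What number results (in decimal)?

167 = (2,2,1,3)_4 → 2³ + 2³ + 1³ + 3³ = 44
44 = (2,3,0)_4 → 2³ + 3³ + 0³ = 35
35 = (2,0,3)_4 → 2³ + 0³ + 3³ = 35

35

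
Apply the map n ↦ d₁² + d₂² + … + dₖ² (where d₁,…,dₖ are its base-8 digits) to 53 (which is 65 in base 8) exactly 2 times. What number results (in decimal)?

53 = (6,5)_8 → 6² + 5² = 36 + 25 = 61
61 = (7,5)_8 → 7² + 5² = 49 + 25 = 74

74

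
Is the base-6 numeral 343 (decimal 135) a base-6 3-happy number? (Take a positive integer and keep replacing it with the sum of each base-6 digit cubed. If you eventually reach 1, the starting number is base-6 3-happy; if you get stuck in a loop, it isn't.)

base-6 3-happy

135 = (3,4,3)_6 → 3³ + 4³ + 3³ = 27 + 64 + 27 = 118
118 = (3,1,4)_6 → 3³ + 1³ + 4³ = 27 + 1 + 64 = 92
92 = (2,3,2)_6 → 2³ + 3³ + 2³ = 8 + 27 + 8 = 43
43 = (1,1,1)_6 → 1³ + 1³ + 1³ = 1 + 1 + 1 = 3
3 = (3)_6 → 3³ = 27
27 = (4,3)_6 → 4³ + 3³ = 64 + 27 = 91
91 = (2,3,1)_6 → 2³ + 3³ + 1³ = 8 + 27 + 1 = 36
36 = (1,0,0)_6 → 1³ + 0³ + 0³ = 1 + 0 + 0 = 1  — reached 1.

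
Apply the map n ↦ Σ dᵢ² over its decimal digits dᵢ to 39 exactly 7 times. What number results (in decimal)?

39 → 3² + 9² = 9 + 81 = 90
90 → 9² + 0² = 81 + 0 = 81
81 → 8² + 1² = 64 + 1 = 65
65 → 6² + 5² = 36 + 25 = 61
61 → 6² + 1² = 36 + 1 = 37
37 → 3² + 7² = 9 + 49 = 58
58 → 5² + 8² = 25 + 64 = 89

89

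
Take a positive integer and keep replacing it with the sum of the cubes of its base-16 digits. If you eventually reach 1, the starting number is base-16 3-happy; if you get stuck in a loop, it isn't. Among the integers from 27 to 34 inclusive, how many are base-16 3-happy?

27: 27 → 1332 → 216 → 2709 → 1854 → 3114 → 2736 → 2331 → 2061 → 2709  — not base-16 3-happy
28: 28 → 1729 → 1945 → 1801 → 1072 → 91 → 1456 → 1456  — not base-16 3-happy
29: 29 → 2198 → 1457 → 1457  — not base-16 3-happy
30: 30 → 2745 → 3060 → 4770 → 1017 → 4131 → 36 → 72 → 576 → 72  — not base-16 3-happy
31: 31 → 3376 → 2224 → 1843 → 397 → 2710 → 1945 → 1801 → 1072 → 91 → 1456 → 1456  — not base-16 3-happy
32: 32 → 8 → 512 → 8  — not base-16 3-happy
33: 33 → 9 → 729 → 2934 → 1890 → 567 → 378 → 1344 → 189 → 3528 → 4437 → 252 → 5103 → 6147 → 540 → 1737 → 2673 → 1344  — not base-16 3-happy
34: 34 → 16 → 1  — base-16 3-happy
base-16 3-happy: 34

1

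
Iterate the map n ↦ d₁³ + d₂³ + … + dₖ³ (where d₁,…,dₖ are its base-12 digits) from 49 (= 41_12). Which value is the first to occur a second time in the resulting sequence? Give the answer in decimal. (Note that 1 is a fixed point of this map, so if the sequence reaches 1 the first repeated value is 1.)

49 = (4,1)_12 → 65
65 = (5,5)_12 → 250
250 = (1,8,10)_12 → 1513
1513 = (10,6,1)_12 → 1217
1217 = (8,5,5)_12 → 762
762 = (5,3,6)_12 → 368
368 = (2,6,8)_12 → 736
736 = (5,1,4)_12 → 190
190 = (1,3,10)_12 → 1028
1028 = (7,1,8)_12 → 856
856 = (5,11,4)_12 → 1520
1520 = (10,6,8)_12 → 1728
1728 = (1,0,0,0)_12 → 1  — reached the fixed point 1.
1 → 1, so 1 is the first repeated value.

1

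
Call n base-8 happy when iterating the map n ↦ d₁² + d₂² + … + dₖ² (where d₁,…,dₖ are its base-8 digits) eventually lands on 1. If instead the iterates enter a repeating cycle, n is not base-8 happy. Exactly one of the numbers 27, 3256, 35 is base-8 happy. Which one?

27

27: 27 → 18 → 8 → 1  — reaches 1 (base-8 happy)
3256: 3256 → 89 → 11 → 10 → 5 → 25 → 10  — repeats 10 (not base-8 happy)
35: 35 → 25 → 10 → 5 → 25  — repeats 25 (not base-8 happy)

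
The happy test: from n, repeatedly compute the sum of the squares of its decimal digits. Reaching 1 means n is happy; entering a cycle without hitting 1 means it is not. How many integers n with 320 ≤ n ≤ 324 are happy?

1

320: 320 → 13 → 10 → 1  (reaches 1)
321: 321 → 14 → 17 → 50 → 25 → 29 → 85 → 89 → 145 → 42 → 20 → 4 → 16 → 37 → 58 → 89  (repeats 89)
322: 322 → 17 → 50 → 25 → 29 → 85 → 89 → 145 → 42 → 20 → 4 → 16 → 37 → 58 → 89  (repeats 89)
323: 323 → 22 → 8 → 64 → 52 → 29 → 85 → 89 → 145 → 42 → 20 → 4 → 16 → 37 → 58 → 89  (repeats 89)
324: 324 → 29 → 85 → 89 → 145 → 42 → 20 → 4 → 16 → 37 → 58 → 89  (repeats 89)
happy: 320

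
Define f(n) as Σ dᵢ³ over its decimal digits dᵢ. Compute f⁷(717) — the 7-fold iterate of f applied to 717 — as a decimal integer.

717 → 687
687 → 1071
1071 → 345
345 → 216
216 → 225
225 → 141
141 → 66

66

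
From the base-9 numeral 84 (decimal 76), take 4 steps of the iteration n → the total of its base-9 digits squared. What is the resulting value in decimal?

76 = (8,4)_9 → 80
80 = (8,8)_9 → 128
128 = (1,5,2)_9 → 30
30 = (3,3)_9 → 18

18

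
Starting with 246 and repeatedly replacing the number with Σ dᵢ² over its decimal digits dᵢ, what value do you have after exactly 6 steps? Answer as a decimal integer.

246 → 2² + 4² + 6² = 4 + 16 + 36 = 56
56 → 5² + 6² = 25 + 36 = 61
61 → 6² + 1² = 36 + 1 = 37
37 → 3² + 7² = 9 + 49 = 58
58 → 5² + 8² = 25 + 64 = 89
89 → 8² + 9² = 64 + 81 = 145

145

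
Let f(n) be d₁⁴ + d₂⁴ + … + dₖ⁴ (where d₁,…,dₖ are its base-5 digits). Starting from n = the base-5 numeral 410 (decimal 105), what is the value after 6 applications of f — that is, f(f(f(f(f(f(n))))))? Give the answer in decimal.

593

105 = (4,1,0)_5 → 4⁴ + 1⁴ + 0⁴ = 256 + 1 + 0 = 257
257 = (2,0,1,2)_5 → 2⁴ + 0⁴ + 1⁴ + 2⁴ = 16 + 0 + 1 + 16 = 33
33 = (1,1,3)_5 → 1⁴ + 1⁴ + 3⁴ = 1 + 1 + 81 = 83
83 = (3,1,3)_5 → 3⁴ + 1⁴ + 3⁴ = 81 + 1 + 81 = 163
163 = (1,1,2,3)_5 → 1⁴ + 1⁴ + 2⁴ + 3⁴ = 1 + 1 + 16 + 81 = 99
99 = (3,4,4)_5 → 3⁴ + 4⁴ + 4⁴ = 81 + 256 + 256 = 593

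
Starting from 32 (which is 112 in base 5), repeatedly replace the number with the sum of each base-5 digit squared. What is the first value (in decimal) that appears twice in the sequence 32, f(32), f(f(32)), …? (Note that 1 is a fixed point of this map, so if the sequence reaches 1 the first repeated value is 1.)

32 = (1,1,2)_5 → 6
6 = (1,1)_5 → 2
2 = (2)_5 → 4
4 = (4)_5 → 16
16 = (3,1)_5 → 10
10 = (2,0)_5 → 4  — 4 already appeared earlier.

4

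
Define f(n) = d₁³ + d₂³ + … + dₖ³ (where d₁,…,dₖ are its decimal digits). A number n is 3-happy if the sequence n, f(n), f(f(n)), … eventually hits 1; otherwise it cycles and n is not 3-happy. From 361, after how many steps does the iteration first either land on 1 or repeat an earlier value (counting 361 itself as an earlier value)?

361 → 244
244 → 136
136 → 244  — 244 repeats.
That took 3 steps.

3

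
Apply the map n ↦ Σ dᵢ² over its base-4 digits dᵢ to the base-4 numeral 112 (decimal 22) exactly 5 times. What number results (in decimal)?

1

22 = (1,1,2)_4 → 1² + 1² + 2² = 1 + 1 + 4 = 6
6 = (1,2)_4 → 1² + 2² = 1 + 4 = 5
5 = (1,1)_4 → 1² + 1² = 1 + 1 = 2
2 = (2)_4 → 2² = 4
4 = (1,0)_4 → 1² + 0² = 1 + 0 = 1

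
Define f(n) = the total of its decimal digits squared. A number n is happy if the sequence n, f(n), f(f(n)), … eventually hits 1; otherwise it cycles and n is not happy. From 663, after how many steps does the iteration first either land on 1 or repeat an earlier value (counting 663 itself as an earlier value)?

663 → 6² + 6² + 3² = 36 + 36 + 9 = 81
81 → 8² + 1² = 64 + 1 = 65
65 → 6² + 5² = 36 + 25 = 61
61 → 6² + 1² = 36 + 1 = 37
37 → 3² + 7² = 9 + 49 = 58
58 → 5² + 8² = 25 + 64 = 89
89 → 8² + 9² = 64 + 81 = 145
145 → 1² + 4² + 5² = 1 + 16 + 25 = 42
42 → 4² + 2² = 16 + 4 = 20
20 → 2² + 0² = 4 + 0 = 4
4 → 4² = 16
16 → 1² + 6² = 1 + 36 = 37  — 37 repeats.
That took 12 steps.

12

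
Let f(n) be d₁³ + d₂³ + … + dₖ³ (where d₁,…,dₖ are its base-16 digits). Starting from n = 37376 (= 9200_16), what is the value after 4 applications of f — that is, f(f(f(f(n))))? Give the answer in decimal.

2729

37376 = (9,2,0,0)_16 → 9³ + 2³ + 0³ + 0³ = 737
737 = (2,14,1)_16 → 2³ + 14³ + 1³ = 2753
2753 = (10,12,1)_16 → 10³ + 12³ + 1³ = 2729
2729 = (10,10,9)_16 → 10³ + 10³ + 9³ = 2729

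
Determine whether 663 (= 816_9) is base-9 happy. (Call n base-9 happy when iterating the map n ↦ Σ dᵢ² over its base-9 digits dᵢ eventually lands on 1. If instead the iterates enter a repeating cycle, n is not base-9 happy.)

base-9 happy

663 = (8,1,6)_9 → 8² + 1² + 6² = 101
101 = (1,2,2)_9 → 1² + 2² + 2² = 9
9 = (1,0)_9 → 1² + 0² = 1  — reached 1.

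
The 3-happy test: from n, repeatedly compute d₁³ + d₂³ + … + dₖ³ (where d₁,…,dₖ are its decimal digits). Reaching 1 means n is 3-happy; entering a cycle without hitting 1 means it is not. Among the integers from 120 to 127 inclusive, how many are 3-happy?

120: 120 → 9 → 729 → 1080 → 513 → 153 → 153  (repeats 153)
121: 121 → 10 → 1  (reaches 1)
122: 122 → 17 → 344 → 155 → 251 → 134 → 92 → 737 → 713 → 371 → 371  (repeats 371)
123: 123 → 36 → 243 → 99 → 1458 → 702 → 351 → 153 → 153  (repeats 153)
124: 124 → 73 → 370 → 370  (repeats 370)
125: 125 → 134 → 92 → 737 → 713 → 371 → 371  (repeats 371)
126: 126 → 225 → 141 → 66 → 432 → 99 → 1458 → 702 → 351 → 153 → 153  (repeats 153)
127: 127 → 352 → 160 → 217 → 352  (repeats 352)
3-happy: 121

1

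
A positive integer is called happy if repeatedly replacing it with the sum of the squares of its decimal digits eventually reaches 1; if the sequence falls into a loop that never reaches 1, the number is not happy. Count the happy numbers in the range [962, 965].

1

962: 962 → 121 → 6 → 36 → 45 → 41 → 17 → 50 → 25 → 29 → 85 → 89 → 145 → 42 → 20 → 4 → 16 → 37 → 58 → 89  — not happy
963: 963 → 126 → 41 → 17 → 50 → 25 → 29 → 85 → 89 → 145 → 42 → 20 → 4 → 16 → 37 → 58 → 89  — not happy
964: 964 → 133 → 19 → 82 → 68 → 100 → 1  — happy
965: 965 → 142 → 21 → 5 → 25 → 29 → 85 → 89 → 145 → 42 → 20 → 4 → 16 → 37 → 58 → 89  — not happy
happy: 964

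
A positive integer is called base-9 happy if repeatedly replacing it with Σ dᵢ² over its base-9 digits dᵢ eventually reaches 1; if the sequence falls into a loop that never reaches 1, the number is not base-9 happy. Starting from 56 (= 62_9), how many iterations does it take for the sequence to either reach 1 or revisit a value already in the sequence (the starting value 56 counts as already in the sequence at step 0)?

8

56 = (6,2)_9 → 6² + 2² = 36 + 4 = 40
40 = (4,4)_9 → 4² + 4² = 16 + 16 = 32
32 = (3,5)_9 → 3² + 5² = 9 + 25 = 34
34 = (3,7)_9 → 3² + 7² = 9 + 49 = 58
58 = (6,4)_9 → 6² + 4² = 36 + 16 = 52
52 = (5,7)_9 → 5² + 7² = 25 + 49 = 74
74 = (8,2)_9 → 8² + 2² = 64 + 4 = 68
68 = (7,5)_9 → 7² + 5² = 49 + 25 = 74  — 74 repeats.
That took 8 steps.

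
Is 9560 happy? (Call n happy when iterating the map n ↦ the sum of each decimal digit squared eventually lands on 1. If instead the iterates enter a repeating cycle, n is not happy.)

9560 → 142
142 → 21
21 → 5
5 → 25
25 → 29
29 → 85
85 → 89
89 → 145
145 → 42
42 → 20
20 → 4
4 → 16
16 → 37
37 → 58
58 → 89  — 89 already seen; the sequence cycles without reaching 1.

not happy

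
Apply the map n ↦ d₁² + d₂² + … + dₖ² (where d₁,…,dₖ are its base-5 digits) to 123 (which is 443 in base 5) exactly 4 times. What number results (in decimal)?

123 = (4,4,3)_5 → 4² + 4² + 3² = 16 + 16 + 9 = 41
41 = (1,3,1)_5 → 1² + 3² + 1² = 1 + 9 + 1 = 11
11 = (2,1)_5 → 2² + 1² = 4 + 1 = 5
5 = (1,0)_5 → 1² + 0² = 1 + 0 = 1

1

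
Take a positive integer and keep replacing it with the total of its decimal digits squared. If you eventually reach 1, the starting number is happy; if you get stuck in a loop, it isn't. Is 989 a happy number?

989 → 9² + 8² + 9² = 226
226 → 2² + 2² + 6² = 44
44 → 4² + 4² = 32
32 → 3² + 2² = 13
13 → 1² + 3² = 10
10 → 1² + 0² = 1  — reached 1.

happy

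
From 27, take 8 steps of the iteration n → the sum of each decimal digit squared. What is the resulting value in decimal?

42

27 → 2² + 7² = 53
53 → 5² + 3² = 34
34 → 3² + 4² = 25
25 → 2² + 5² = 29
29 → 2² + 9² = 85
85 → 8² + 5² = 89
89 → 8² + 9² = 145
145 → 1² + 4² + 5² = 42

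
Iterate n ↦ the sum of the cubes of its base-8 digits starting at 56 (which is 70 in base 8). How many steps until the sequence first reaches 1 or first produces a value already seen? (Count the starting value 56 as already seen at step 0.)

56 = (7,0)_8 → 343
343 = (5,2,7)_8 → 476
476 = (7,3,4)_8 → 434
434 = (6,6,2)_8 → 440
440 = (6,7,0)_8 → 559
559 = (1,0,5,7)_8 → 469
469 = (7,2,5)_8 → 476  — 476 repeats.
That took 7 steps.

7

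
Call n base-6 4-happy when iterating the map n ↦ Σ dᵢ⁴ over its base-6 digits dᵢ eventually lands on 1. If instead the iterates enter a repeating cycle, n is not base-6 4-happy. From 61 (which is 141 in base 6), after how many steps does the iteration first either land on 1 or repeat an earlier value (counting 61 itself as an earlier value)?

12

61 = (1,4,1)_6 → 1⁴ + 4⁴ + 1⁴ = 1 + 256 + 1 = 258
258 = (1,1,1,0)_6 → 1⁴ + 1⁴ + 1⁴ + 0⁴ = 1 + 1 + 1 + 0 = 3
3 = (3)_6 → 3⁴ = 81
81 = (2,1,3)_6 → 2⁴ + 1⁴ + 3⁴ = 16 + 1 + 81 = 98
98 = (2,4,2)_6 → 2⁴ + 4⁴ + 2⁴ = 16 + 256 + 16 = 288
288 = (1,2,0,0)_6 → 1⁴ + 2⁴ + 0⁴ + 0⁴ = 1 + 16 + 0 + 0 = 17
17 = (2,5)_6 → 2⁴ + 5⁴ = 16 + 625 = 641
641 = (2,5,4,5)_6 → 2⁴ + 5⁴ + 4⁴ + 5⁴ = 16 + 625 + 256 + 625 = 1522
1522 = (1,1,0,1,4)_6 → 1⁴ + 1⁴ + 0⁴ + 1⁴ + 4⁴ = 1 + 1 + 0 + 1 + 256 = 259
259 = (1,1,1,1)_6 → 1⁴ + 1⁴ + 1⁴ + 1⁴ = 1 + 1 + 1 + 1 = 4
4 = (4)_6 → 4⁴ = 256
256 = (1,1,0,4)_6 → 1⁴ + 1⁴ + 0⁴ + 4⁴ = 1 + 1 + 0 + 256 = 258  — 258 repeats.
That took 12 steps.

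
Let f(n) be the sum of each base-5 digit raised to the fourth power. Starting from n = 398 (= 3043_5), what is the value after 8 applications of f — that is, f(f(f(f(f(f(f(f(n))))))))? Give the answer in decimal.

194

398 = (3,0,4,3)_5 → 3⁴ + 0⁴ + 4⁴ + 3⁴ = 418
418 = (3,1,3,3)_5 → 3⁴ + 1⁴ + 3⁴ + 3⁴ = 244
244 = (1,4,3,4)_5 → 1⁴ + 4⁴ + 3⁴ + 4⁴ = 594
594 = (4,3,3,4)_5 → 4⁴ + 3⁴ + 3⁴ + 4⁴ = 674
674 = (1,0,1,4,4)_5 → 1⁴ + 0⁴ + 1⁴ + 4⁴ + 4⁴ = 514
514 = (4,0,2,4)_5 → 4⁴ + 0⁴ + 2⁴ + 4⁴ = 528
528 = (4,1,0,3)_5 → 4⁴ + 1⁴ + 0⁴ + 3⁴ = 338
338 = (2,3,2,3)_5 → 2⁴ + 3⁴ + 2⁴ + 3⁴ = 194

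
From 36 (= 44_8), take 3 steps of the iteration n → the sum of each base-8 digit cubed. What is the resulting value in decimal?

36 = (4,4)_8 → 128
128 = (2,0,0)_8 → 8
8 = (1,0)_8 → 1

1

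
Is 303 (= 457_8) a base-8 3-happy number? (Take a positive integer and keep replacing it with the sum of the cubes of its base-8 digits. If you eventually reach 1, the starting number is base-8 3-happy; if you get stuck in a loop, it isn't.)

303 = (4,5,7)_8 → 4³ + 5³ + 7³ = 64 + 125 + 343 = 532
532 = (1,0,2,4)_8 → 1³ + 0³ + 2³ + 4³ = 1 + 0 + 8 + 64 = 73
73 = (1,1,1)_8 → 1³ + 1³ + 1³ = 1 + 1 + 1 = 3
3 = (3)_8 → 3³ = 27
27 = (3,3)_8 → 3³ + 3³ = 27 + 27 = 54
54 = (6,6)_8 → 6³ + 6³ = 216 + 216 = 432
432 = (6,6,0)_8 → 6³ + 6³ + 0³ = 216 + 216 + 0 = 432  — 432 already seen; the sequence cycles without reaching 1.

not base-8 3-happy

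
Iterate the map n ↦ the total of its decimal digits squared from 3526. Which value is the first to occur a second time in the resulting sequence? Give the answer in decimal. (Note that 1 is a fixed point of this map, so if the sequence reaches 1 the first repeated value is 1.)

37

3526 → 74
74 → 65
65 → 61
61 → 37
37 → 58
58 → 89
89 → 145
145 → 42
42 → 20
20 → 4
4 → 16
16 → 37  — 37 already appeared earlier.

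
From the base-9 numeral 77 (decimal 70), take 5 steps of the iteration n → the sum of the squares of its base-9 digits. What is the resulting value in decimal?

74

70 = (7,7)_9 → 7² + 7² = 49 + 49 = 98
98 = (1,1,8)_9 → 1² + 1² + 8² = 1 + 1 + 64 = 66
66 = (7,3)_9 → 7² + 3² = 49 + 9 = 58
58 = (6,4)_9 → 6² + 4² = 36 + 16 = 52
52 = (5,7)_9 → 5² + 7² = 25 + 49 = 74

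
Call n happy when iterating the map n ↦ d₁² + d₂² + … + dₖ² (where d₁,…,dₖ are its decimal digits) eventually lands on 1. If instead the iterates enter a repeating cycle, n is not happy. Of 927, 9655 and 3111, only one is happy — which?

9655

927: 927 → 134 → 26 → 40 → 16 → 37 → 58 → 89 → 145 → 42 → 20 → 4 → 16  — repeats 16 (not happy)
9655: 9655 → 167 → 86 → 100 → 1  — reaches 1 (happy)
3111: 3111 → 12 → 5 → 25 → 29 → 85 → 89 → 145 → 42 → 20 → 4 → 16 → 37 → 58 → 89  — repeats 89 (not happy)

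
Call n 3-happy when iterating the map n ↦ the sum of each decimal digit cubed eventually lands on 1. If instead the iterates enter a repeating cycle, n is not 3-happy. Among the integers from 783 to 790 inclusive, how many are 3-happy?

1

783: 783 → 882 → 1032 → 36 → 243 → 99 → 1458 → 702 → 351 → 153 → 153  (repeats 153)
784: 784 → 919 → 1459 → 919  (repeats 919)
785: 785 → 980 → 1241 → 74 → 407 → 407  (repeats 407)
786: 786 → 1071 → 345 → 216 → 225 → 141 → 66 → 432 → 99 → 1458 → 702 → 351 → 153 → 153  (repeats 153)
787: 787 → 1198 → 1243 → 100 → 1  (reaches 1)
788: 788 → 1367 → 587 → 980 → 1241 → 74 → 407 → 407  (repeats 407)
789: 789 → 1584 → 702 → 351 → 153 → 153  (repeats 153)
790: 790 → 1072 → 352 → 160 → 217 → 352  (repeats 352)
3-happy: 787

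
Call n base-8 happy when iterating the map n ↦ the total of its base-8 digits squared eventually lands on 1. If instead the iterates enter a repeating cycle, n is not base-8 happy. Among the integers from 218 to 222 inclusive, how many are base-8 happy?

218: 218 → 22 → 40 → 25 → 10 → 5 → 25  (repeats 25)
219: 219 → 27 → 18 → 8 → 1  (reaches 1)
220: 220 → 34 → 20 → 20  (repeats 20)
221: 221 → 43 → 34 → 20 → 20  (repeats 20)
222: 222 → 54 → 72 → 2 → 4 → 16 → 4  (repeats 4)
base-8 happy: 219

1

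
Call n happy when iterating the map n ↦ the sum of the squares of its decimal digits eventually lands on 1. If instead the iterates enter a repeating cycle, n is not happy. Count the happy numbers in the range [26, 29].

26: 26 → 40 → 16 → 37 → 58 → 89 → 145 → 42 → 20 → 4 → 16  — not happy
27: 27 → 53 → 34 → 25 → 29 → 85 → 89 → 145 → 42 → 20 → 4 → 16 → 37 → 58 → 89  — not happy
28: 28 → 68 → 100 → 1  — happy
29: 29 → 85 → 89 → 145 → 42 → 20 → 4 → 16 → 37 → 58 → 89  — not happy
happy: 28

1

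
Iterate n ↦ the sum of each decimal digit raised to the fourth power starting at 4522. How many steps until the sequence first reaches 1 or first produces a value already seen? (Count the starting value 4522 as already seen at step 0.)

4522 → 4⁴ + 5⁴ + 2⁴ + 2⁴ = 913
913 → 9⁴ + 1⁴ + 3⁴ = 6643
6643 → 6⁴ + 6⁴ + 4⁴ + 3⁴ = 2929
2929 → 2⁴ + 9⁴ + 2⁴ + 9⁴ = 13154
13154 → 1⁴ + 3⁴ + 1⁴ + 5⁴ + 4⁴ = 964
964 → 9⁴ + 6⁴ + 4⁴ = 8113
8113 → 8⁴ + 1⁴ + 1⁴ + 3⁴ = 4179
4179 → 4⁴ + 1⁴ + 7⁴ + 9⁴ = 9219
9219 → 9⁴ + 2⁴ + 1⁴ + 9⁴ = 13139
13139 → 1⁴ + 3⁴ + 1⁴ + 3⁴ + 9⁴ = 6725
6725 → 6⁴ + 7⁴ + 2⁴ + 5⁴ = 4338
4338 → 4⁴ + 3⁴ + 3⁴ + 8⁴ = 4514
4514 → 4⁴ + 5⁴ + 1⁴ + 4⁴ = 1138
1138 → 1⁴ + 1⁴ + 3⁴ + 8⁴ = 4179  — 4179 repeats.
That took 14 steps.

14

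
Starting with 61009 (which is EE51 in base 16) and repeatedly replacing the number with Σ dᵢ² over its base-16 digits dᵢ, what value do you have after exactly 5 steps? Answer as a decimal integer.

116

61009 = (14,14,5,1)_16 → 14² + 14² + 5² + 1² = 418
418 = (1,10,2)_16 → 1² + 10² + 2² = 105
105 = (6,9)_16 → 6² + 9² = 117
117 = (7,5)_16 → 7² + 5² = 74
74 = (4,10)_16 → 4² + 10² = 116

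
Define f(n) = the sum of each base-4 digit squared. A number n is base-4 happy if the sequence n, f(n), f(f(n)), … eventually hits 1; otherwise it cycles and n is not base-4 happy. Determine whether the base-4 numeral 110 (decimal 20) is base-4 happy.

20 = (1,1,0)_4 → 1² + 1² + 0² = 2
2 = (2)_4 → 2² = 4
4 = (1,0)_4 → 1² + 0² = 1  — reached 1.

base-4 happy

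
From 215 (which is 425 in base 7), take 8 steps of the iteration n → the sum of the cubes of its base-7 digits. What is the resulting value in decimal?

557

215 = (4,2,5)_7 → 4³ + 2³ + 5³ = 64 + 8 + 125 = 197
197 = (4,0,1)_7 → 4³ + 0³ + 1³ = 64 + 0 + 1 = 65
65 = (1,2,2)_7 → 1³ + 2³ + 2³ = 1 + 8 + 8 = 17
17 = (2,3)_7 → 2³ + 3³ = 8 + 27 = 35
35 = (5,0)_7 → 5³ + 0³ = 125 + 0 = 125
125 = (2,3,6)_7 → 2³ + 3³ + 6³ = 8 + 27 + 216 = 251
251 = (5,0,6)_7 → 5³ + 0³ + 6³ = 125 + 0 + 216 = 341
341 = (6,6,5)_7 → 6³ + 6³ + 5³ = 216 + 216 + 125 = 557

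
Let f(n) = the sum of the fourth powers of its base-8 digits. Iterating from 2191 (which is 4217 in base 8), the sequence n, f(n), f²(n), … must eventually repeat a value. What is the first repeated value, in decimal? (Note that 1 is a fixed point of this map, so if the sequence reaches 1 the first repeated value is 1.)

256

2191 = (4,2,1,7)_8 → 4⁴ + 2⁴ + 1⁴ + 7⁴ = 256 + 16 + 1 + 2401 = 2674
2674 = (5,1,6,2)_8 → 5⁴ + 1⁴ + 6⁴ + 2⁴ = 625 + 1 + 1296 + 16 = 1938
1938 = (3,6,2,2)_8 → 3⁴ + 6⁴ + 2⁴ + 2⁴ = 81 + 1296 + 16 + 16 = 1409
1409 = (2,6,0,1)_8 → 2⁴ + 6⁴ + 0⁴ + 1⁴ = 16 + 1296 + 0 + 1 = 1313
1313 = (2,4,4,1)_8 → 2⁴ + 4⁴ + 4⁴ + 1⁴ = 16 + 256 + 256 + 1 = 529
529 = (1,0,2,1)_8 → 1⁴ + 0⁴ + 2⁴ + 1⁴ = 1 + 0 + 16 + 1 = 18
18 = (2,2)_8 → 2⁴ + 2⁴ = 16 + 16 = 32
32 = (4,0)_8 → 4⁴ + 0⁴ = 256 + 0 = 256
256 = (4,0,0)_8 → 4⁴ + 0⁴ + 0⁴ = 256 + 0 + 0 = 256  — 256 already appeared earlier.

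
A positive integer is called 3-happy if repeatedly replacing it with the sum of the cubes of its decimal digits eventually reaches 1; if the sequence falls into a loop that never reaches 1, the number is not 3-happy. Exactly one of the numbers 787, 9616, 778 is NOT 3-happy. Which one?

787: 787 → 1198 → 1243 → 100 → 1  — reaches 1 (3-happy)
9616: 9616 → 1162 → 226 → 232 → 43 → 91 → 730 → 370 → 370  — repeats 370 (not 3-happy)
778: 778 → 1198 → 1243 → 100 → 1  — reaches 1 (3-happy)

9616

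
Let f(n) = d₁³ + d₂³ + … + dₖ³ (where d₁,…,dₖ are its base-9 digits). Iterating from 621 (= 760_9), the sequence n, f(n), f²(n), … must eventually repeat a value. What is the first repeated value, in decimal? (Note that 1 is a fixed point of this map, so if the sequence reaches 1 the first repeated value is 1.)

621 = (7,6,0)_9 → 7³ + 6³ + 0³ = 343 + 216 + 0 = 559
559 = (6,8,1)_9 → 6³ + 8³ + 1³ = 216 + 512 + 1 = 729
729 = (1,0,0,0)_9 → 1³ + 0³ + 0³ + 0³ = 1 + 0 + 0 + 0 = 1  — reached the fixed point 1.
1 → 1, so 1 is the first repeated value.

1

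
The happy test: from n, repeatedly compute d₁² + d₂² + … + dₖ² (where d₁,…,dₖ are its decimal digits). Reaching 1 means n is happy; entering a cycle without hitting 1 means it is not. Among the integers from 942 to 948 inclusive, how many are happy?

1

942: 942 → 101 → 2 → 4 → 16 → 37 → 58 → 89 → 145 → 42 → 20 → 4  (repeats 4)
943: 943 → 106 → 37 → 58 → 89 → 145 → 42 → 20 → 4 → 16 → 37  (repeats 37)
944: 944 → 113 → 11 → 2 → 4 → 16 → 37 → 58 → 89 → 145 → 42 → 20 → 4  (repeats 4)
945: 945 → 122 → 9 → 81 → 65 → 61 → 37 → 58 → 89 → 145 → 42 → 20 → 4 → 16 → 37  (repeats 37)
946: 946 → 133 → 19 → 82 → 68 → 100 → 1  (reaches 1)
947: 947 → 146 → 53 → 34 → 25 → 29 → 85 → 89 → 145 → 42 → 20 → 4 → 16 → 37 → 58 → 89  (repeats 89)
948: 948 → 161 → 38 → 73 → 58 → 89 → 145 → 42 → 20 → 4 → 16 → 37 → 58  (repeats 58)
happy: 946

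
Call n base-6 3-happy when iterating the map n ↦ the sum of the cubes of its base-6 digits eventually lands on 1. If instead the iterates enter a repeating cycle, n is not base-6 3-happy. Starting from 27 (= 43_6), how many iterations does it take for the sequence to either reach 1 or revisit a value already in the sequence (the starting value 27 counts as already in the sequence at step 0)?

27 = (4,3)_6 → 4³ + 3³ = 64 + 27 = 91
91 = (2,3,1)_6 → 2³ + 3³ + 1³ = 8 + 27 + 1 = 36
36 = (1,0,0)_6 → 1³ + 0³ + 0³ = 1 + 0 + 0 = 1  — reached 1.
That took 3 steps.

3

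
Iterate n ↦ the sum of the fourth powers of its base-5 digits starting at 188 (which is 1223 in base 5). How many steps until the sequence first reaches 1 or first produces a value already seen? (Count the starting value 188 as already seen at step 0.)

188 = (1,2,2,3)_5 → 1⁴ + 2⁴ + 2⁴ + 3⁴ = 1 + 16 + 16 + 81 = 114
114 = (4,2,4)_5 → 4⁴ + 2⁴ + 4⁴ = 256 + 16 + 256 = 528
528 = (4,1,0,3)_5 → 4⁴ + 1⁴ + 0⁴ + 3⁴ = 256 + 1 + 0 + 81 = 338
338 = (2,3,2,3)_5 → 2⁴ + 3⁴ + 2⁴ + 3⁴ = 16 + 81 + 16 + 81 = 194
194 = (1,2,3,4)_5 → 1⁴ + 2⁴ + 3⁴ + 4⁴ = 1 + 16 + 81 + 256 = 354
354 = (2,4,0,4)_5 → 2⁴ + 4⁴ + 0⁴ + 4⁴ = 16 + 256 + 0 + 256 = 528  — 528 repeats.
That took 6 steps.

6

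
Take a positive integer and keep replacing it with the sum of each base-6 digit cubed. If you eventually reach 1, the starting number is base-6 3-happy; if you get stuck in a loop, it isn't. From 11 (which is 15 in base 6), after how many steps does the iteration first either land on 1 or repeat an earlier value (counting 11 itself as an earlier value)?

8

11 = (1,5)_6 → 1³ + 5³ = 126
126 = (3,3,0)_6 → 3³ + 3³ + 0³ = 54
54 = (1,3,0)_6 → 1³ + 3³ + 0³ = 28
28 = (4,4)_6 → 4³ + 4³ = 128
128 = (3,3,2)_6 → 3³ + 3³ + 2³ = 62
62 = (1,4,2)_6 → 1³ + 4³ + 2³ = 73
73 = (2,0,1)_6 → 2³ + 0³ + 1³ = 9
9 = (1,3)_6 → 1³ + 3³ = 28  — 28 repeats.
That took 8 steps.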